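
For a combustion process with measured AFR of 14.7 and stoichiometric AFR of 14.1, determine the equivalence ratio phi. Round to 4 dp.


phi = AFR_stoich / AFR_actual
phi = 14.1 / 14.7 = 0.9592


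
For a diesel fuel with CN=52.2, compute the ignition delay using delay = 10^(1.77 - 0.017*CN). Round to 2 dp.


delay = 10^(1.77 - 0.017*CN)
Exponent = 1.77 - 0.017*52.2 = 0.8826
delay = 10^0.8826 = 7.63 ms


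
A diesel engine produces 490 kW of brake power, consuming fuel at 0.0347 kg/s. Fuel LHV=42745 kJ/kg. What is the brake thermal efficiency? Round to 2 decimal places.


eta_BTE = (BP / (mf * LHV)) * 100
Denominator = 0.0347 * 42745 = 1483.2515 kW
eta_BTE = (490 / 1483.2515) * 100 = 33.04%


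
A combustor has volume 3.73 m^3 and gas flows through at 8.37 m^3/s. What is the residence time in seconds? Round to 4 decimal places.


tau = V / Q_flow
tau = 3.73 / 8.37 = 0.4456 s


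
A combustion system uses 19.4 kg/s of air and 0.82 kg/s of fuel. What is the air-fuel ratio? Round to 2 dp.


AFR = m_air / m_fuel
AFR = 19.4 / 0.82 = 23.66


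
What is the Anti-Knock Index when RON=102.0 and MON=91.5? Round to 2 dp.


AKI = (RON + MON) / 2
AKI = (102.0 + 91.5) / 2
AKI = 193.5 / 2 = 96.75


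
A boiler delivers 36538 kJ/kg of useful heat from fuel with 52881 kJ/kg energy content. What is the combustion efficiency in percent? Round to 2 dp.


Efficiency = (Q_useful / Q_fuel) * 100
Efficiency = (36538 / 52881) * 100
Efficiency = 0.6909 * 100 = 69.09%


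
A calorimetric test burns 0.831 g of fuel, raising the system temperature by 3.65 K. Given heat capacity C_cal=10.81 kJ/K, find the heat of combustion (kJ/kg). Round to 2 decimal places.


Hc = C_cal * delta_T / m_fuel
Q_released = 10.81 * 3.65 = 39.4565 kJ
m_fuel = 0.831 g = 0.831/1000 kg = 0.000831 kg
Hc = 39.4565 / 0.000831 = 47480.75 kJ/kg


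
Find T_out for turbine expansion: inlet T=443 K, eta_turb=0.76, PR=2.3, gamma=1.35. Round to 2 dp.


T_out = T_in * (1 - eta * (1 - PR^(-(gamma-1)/gamma)))
Exponent = -(1.35-1)/1.35 = -0.25925926
PR^exp = 2.3^(-0.25925926) = 0.80578413
Factor = 1 - 0.76*(1 - 0.80578413) = 0.85239594
T_out = 443 * 0.85239594 = 377.61 K


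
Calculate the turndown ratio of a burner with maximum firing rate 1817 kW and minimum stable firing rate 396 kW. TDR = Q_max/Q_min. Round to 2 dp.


TDR = Q_max / Q_min
TDR = 1817 / 396 = 4.59


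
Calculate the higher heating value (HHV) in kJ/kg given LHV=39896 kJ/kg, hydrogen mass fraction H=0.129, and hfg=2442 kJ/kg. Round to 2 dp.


HHV = LHV + hfg * 9 * H
Water addition = 2442 * 9 * 0.129 = 2835.162 kJ/kg
HHV = 39896 + 2835.162 = 42731.16 kJ/kg


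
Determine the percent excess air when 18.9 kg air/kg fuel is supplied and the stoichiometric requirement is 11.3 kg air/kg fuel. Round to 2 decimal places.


Excess air = actual - stoichiometric = 18.9 - 11.3 = 7.60 kg/kg fuel
Excess air % = (excess / stoich) * 100 = (7.60 / 11.3) * 100 = 67.26%


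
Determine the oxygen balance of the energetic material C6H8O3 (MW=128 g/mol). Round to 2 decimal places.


OB = -1600 * (2C + H/2 - O) / MW
Inner = 2*6 + 8/2 - 3 = 13.00
OB = -1600 * 13.00 / 128 = -162.50%


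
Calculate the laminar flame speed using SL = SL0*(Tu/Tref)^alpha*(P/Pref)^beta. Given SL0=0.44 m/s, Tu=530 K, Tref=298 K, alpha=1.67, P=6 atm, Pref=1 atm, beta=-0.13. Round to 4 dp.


SL = SL0 * (Tu/Tref)^alpha * (P/Pref)^beta
T ratio = 530/298 = 1.77852349
(T ratio)^alpha = 1.77852349^1.67 = 2.615770
(P/Pref)^beta = 6^(-0.13) = 0.792210
SL = 0.44 * 2.615770 * 0.792210 = 0.9118 m/s


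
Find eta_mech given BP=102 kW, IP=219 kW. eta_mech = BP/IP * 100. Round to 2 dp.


eta_mech = (BP / IP) * 100
Ratio = 102 / 219 = 0.4658
eta_mech = 0.4658 * 100 = 46.58%


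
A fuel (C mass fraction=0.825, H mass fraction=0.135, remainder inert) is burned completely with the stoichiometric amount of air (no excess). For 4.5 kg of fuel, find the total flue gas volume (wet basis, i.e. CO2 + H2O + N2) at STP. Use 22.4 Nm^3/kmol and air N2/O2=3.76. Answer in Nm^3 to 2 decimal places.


Per kg fuel: CO2 = (C/12 kmol)*22.4 = (0.825/12)*22.4 = 1.54000 Nm^3
Per kg fuel: H2O = (H/2 kmol)*22.4 = (0.135/2)*22.4 = 1.51200 Nm^3
O2 needed per kg fuel = C/12 + H/4 = 0.825/12 + 0.135/4 = 0.10250000 kmol
Per kg fuel: N2 = O2*3.76*22.4 = 0.10250000*3.76*22.4 = 8.63296 Nm^3
Total per kg = 1.54000 + 1.51200 + 8.63296 = 11.68496 Nm^3
Total = 11.68496 * 4.5 = 52.58 Nm^3


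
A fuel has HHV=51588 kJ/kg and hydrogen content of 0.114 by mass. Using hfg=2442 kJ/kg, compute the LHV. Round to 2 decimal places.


LHV = HHV - hfg * 9 * H
Water correction = 2442 * 9 * 0.114 = 2505.492 kJ/kg
LHV = 51588 - 2505.492 = 49082.51 kJ/kg


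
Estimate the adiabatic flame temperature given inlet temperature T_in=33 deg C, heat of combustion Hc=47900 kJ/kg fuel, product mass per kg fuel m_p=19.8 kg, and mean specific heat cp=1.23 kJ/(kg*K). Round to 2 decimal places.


T_ad = T_in + Hc / (m_p * cp)
Denominator = 19.8 * 1.23 = 24.3540
Temperature rise = 47900 / 24.3540 = 1966.82 K
T_ad = 33 + 1966.82 = 1999.82 deg C


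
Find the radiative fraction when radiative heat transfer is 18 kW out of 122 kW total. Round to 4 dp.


f_rad = Q_rad / Q_total
f_rad = 18 / 122 = 0.1475


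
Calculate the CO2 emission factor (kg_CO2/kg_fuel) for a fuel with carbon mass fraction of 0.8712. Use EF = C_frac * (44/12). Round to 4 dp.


EF = C_frac * (M_CO2 / M_C)
EF = 0.8712 * (44/12)
EF = 0.8712 * 3.666667 = 3.1944 kg_CO2/kg_fuel


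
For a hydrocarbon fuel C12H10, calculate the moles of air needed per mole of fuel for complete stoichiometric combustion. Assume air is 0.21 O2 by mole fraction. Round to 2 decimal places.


Balanced combustion: C12H10 + 14.5 O2 -> 12 CO2 + 5 H2O
O2 needed = C + H/4 = 12 + 10/4 = 14.50 moles
Air moles = O2 / 0.21 = 14.50 / 0.21 = 69.05 moles air


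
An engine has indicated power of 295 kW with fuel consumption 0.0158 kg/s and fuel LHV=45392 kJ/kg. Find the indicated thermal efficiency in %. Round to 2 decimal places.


eta_ith = (IP / (mf * LHV)) * 100
Denominator = 0.0158 * 45392 = 717.1936 kW
eta_ith = (295 / 717.1936) * 100 = 41.13%


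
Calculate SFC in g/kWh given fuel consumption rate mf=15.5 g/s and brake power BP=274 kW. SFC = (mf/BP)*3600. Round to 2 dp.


SFC = (mf / BP) * 3600
Rate = 15.5 / 274 = 0.056569 g/(s*kW)
SFC = 0.056569 * 3600 = 203.65 g/kWh


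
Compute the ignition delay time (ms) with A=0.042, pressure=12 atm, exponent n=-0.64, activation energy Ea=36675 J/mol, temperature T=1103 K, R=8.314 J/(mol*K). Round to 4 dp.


tau = A * P^n * exp(Ea/(R*T))
P^n = 12^(-0.64) = 0.20385624
Ea/(R*T) = 36675/(8.314*1103) = 3.999306
exp(Ea/(R*T)) = 54.560250
tau = 0.042 * 0.20385624 * 54.560250 = 0.4671 ms


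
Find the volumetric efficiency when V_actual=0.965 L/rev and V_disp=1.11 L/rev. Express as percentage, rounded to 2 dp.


eta_v = (V_actual / V_disp) * 100
Ratio = 0.965 / 1.11 = 0.8694
eta_v = 0.8694 * 100 = 86.94%


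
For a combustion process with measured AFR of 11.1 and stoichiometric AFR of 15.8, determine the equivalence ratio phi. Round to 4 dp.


phi = AFR_stoich / AFR_actual
phi = 15.8 / 11.1 = 1.4234


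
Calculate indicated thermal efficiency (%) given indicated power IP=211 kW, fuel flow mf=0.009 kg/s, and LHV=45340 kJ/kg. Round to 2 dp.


eta_ith = (IP / (mf * LHV)) * 100
Denominator = 0.009 * 45340 = 408.0600 kW
eta_ith = (211 / 408.0600) * 100 = 51.71%


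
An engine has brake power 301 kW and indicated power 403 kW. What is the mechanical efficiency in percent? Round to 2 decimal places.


eta_mech = (BP / IP) * 100
Ratio = 301 / 403 = 0.7469
eta_mech = 0.7469 * 100 = 74.69%


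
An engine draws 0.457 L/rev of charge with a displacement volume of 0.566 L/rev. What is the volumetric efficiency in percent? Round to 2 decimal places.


eta_v = (V_actual / V_disp) * 100
Ratio = 0.457 / 0.566 = 0.8074
eta_v = 0.8074 * 100 = 80.74%


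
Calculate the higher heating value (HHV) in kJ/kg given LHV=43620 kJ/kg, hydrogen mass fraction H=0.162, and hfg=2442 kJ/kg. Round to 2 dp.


HHV = LHV + hfg * 9 * H
Water addition = 2442 * 9 * 0.162 = 3560.436 kJ/kg
HHV = 43620 + 3560.436 = 47180.44 kJ/kg


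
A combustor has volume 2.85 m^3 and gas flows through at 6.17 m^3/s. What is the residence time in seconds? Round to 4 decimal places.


tau = V / Q_flow
tau = 2.85 / 6.17 = 0.4619 s


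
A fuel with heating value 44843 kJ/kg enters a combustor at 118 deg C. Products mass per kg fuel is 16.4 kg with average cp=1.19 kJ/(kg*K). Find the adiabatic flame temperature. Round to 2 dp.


T_ad = T_in + Hc / (m_p * cp)
Denominator = 16.4 * 1.19 = 19.5160
Temperature rise = 44843 / 19.5160 = 2297.76 K
T_ad = 118 + 2297.76 = 2415.76 deg C


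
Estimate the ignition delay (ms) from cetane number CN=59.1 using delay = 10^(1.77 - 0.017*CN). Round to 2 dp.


delay = 10^(1.77 - 0.017*CN)
Exponent = 1.77 - 0.017*59.1 = 0.7653
delay = 10^0.7653 = 5.83 ms


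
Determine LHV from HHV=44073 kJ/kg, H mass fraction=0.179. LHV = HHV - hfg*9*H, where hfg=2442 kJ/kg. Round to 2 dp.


LHV = HHV - hfg * 9 * H
Water correction = 2442 * 9 * 0.179 = 3934.062 kJ/kg
LHV = 44073 - 3934.062 = 40138.94 kJ/kg


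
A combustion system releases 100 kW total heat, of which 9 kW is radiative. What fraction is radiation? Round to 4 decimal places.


f_rad = Q_rad / Q_total
f_rad = 9 / 100 = 0.0900


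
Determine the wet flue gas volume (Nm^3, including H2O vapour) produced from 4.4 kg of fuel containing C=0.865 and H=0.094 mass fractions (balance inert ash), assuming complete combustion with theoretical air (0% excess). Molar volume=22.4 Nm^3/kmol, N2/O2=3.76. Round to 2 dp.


Per kg fuel: CO2 = (C/12 kmol)*22.4 = (0.865/12)*22.4 = 1.61467 Nm^3
Per kg fuel: H2O = (H/2 kmol)*22.4 = (0.094/2)*22.4 = 1.05280 Nm^3
O2 needed per kg fuel = C/12 + H/4 = 0.865/12 + 0.094/4 = 0.09558333 kmol
Per kg fuel: N2 = O2*3.76*22.4 = 0.09558333*3.76*22.4 = 8.05041 Nm^3
Total per kg = 1.61467 + 1.05280 + 8.05041 = 10.71788 Nm^3
Total = 10.71788 * 4.4 = 47.16 Nm^3


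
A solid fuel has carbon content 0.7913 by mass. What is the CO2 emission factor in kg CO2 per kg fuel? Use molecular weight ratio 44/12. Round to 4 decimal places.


EF = C_frac * (M_CO2 / M_C)
EF = 0.7913 * (44/12)
EF = 0.7913 * 3.666667 = 2.9014 kg_CO2/kg_fuel


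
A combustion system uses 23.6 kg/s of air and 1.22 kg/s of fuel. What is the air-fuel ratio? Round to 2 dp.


AFR = m_air / m_fuel
AFR = 23.6 / 1.22 = 19.34


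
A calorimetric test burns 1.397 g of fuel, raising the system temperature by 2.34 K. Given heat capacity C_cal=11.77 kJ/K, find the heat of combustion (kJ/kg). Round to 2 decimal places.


Hc = C_cal * delta_T / m_fuel
Q_released = 11.77 * 2.34 = 27.5418 kJ
m_fuel = 1.397 g = 1.397/1000 kg = 0.001397 kg
Hc = 27.5418 / 0.001397 = 19714.96 kJ/kg


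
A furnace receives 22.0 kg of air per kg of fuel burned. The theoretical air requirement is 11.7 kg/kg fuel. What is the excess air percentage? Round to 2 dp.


Excess air = actual - stoichiometric = 22.0 - 11.7 = 10.30 kg/kg fuel
Excess air % = (excess / stoich) * 100 = (10.30 / 11.7) * 100 = 88.03%


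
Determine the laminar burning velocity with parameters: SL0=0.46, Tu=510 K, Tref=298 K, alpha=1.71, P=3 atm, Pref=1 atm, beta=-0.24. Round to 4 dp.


SL = SL0 * (Tu/Tref)^alpha * (P/Pref)^beta
T ratio = 510/298 = 1.71140940
(T ratio)^alpha = 1.71140940^1.71 = 2.506312
(P/Pref)^beta = 3^(-0.24) = 0.768229
SL = 0.46 * 2.506312 * 0.768229 = 0.8857 m/s


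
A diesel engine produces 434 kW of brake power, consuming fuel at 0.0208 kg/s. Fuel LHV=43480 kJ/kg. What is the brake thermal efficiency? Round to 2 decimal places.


eta_BTE = (BP / (mf * LHV)) * 100
Denominator = 0.0208 * 43480 = 904.3840 kW
eta_BTE = (434 / 904.3840) * 100 = 47.99%


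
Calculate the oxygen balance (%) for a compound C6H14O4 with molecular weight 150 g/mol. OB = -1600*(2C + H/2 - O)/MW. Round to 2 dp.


OB = -1600 * (2C + H/2 - O) / MW
Inner = 2*6 + 14/2 - 4 = 15.00
OB = -1600 * 15.00 / 150 = -160.00%


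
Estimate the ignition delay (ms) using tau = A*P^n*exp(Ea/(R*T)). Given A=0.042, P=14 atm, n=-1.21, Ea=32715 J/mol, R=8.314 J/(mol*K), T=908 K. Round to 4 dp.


tau = A * P^n * exp(Ea/(R*T))
P^n = 14^(-1.21) = 0.04103790
Ea/(R*T) = 32715/(8.314*908) = 4.333622
exp(Ea/(R*T)) = 76.219877
tau = 0.042 * 0.04103790 * 76.219877 = 0.1314 ms


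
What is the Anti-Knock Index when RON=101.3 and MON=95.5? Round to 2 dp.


AKI = (RON + MON) / 2
AKI = (101.3 + 95.5) / 2
AKI = 196.8 / 2 = 98.40


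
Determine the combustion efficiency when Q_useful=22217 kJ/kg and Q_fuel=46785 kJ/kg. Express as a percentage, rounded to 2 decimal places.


Efficiency = (Q_useful / Q_fuel) * 100
Efficiency = (22217 / 46785) * 100
Efficiency = 0.4749 * 100 = 47.49%


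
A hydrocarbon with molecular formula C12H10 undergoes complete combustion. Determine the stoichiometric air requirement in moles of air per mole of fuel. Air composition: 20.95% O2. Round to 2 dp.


Balanced combustion: C12H10 + 14.5 O2 -> 12 CO2 + 5 H2O
O2 needed = C + H/4 = 12 + 10/4 = 14.50 moles
Air moles = O2 / 0.2095 = 14.50 / 0.2095 = 69.21 moles air


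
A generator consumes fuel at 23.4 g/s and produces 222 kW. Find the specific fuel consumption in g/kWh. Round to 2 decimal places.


SFC = (mf / BP) * 3600
Rate = 23.4 / 222 = 0.105405 g/(s*kW)
SFC = 0.105405 * 3600 = 379.46 g/kWh


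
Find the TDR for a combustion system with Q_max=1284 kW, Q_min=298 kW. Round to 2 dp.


TDR = Q_max / Q_min
TDR = 1284 / 298 = 4.31


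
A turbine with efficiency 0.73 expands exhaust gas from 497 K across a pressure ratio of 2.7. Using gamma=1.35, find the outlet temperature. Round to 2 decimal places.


T_out = T_in * (1 - eta * (1 - PR^(-(gamma-1)/gamma)))
Exponent = -(1.35-1)/1.35 = -0.25925926
PR^exp = 2.7^(-0.25925926) = 0.77297411
Factor = 1 - 0.73*(1 - 0.77297411) = 0.83427110
T_out = 497 * 0.83427110 = 414.63 K


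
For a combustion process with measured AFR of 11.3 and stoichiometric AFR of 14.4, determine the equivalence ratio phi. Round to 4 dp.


phi = AFR_stoich / AFR_actual
phi = 14.4 / 11.3 = 1.2743


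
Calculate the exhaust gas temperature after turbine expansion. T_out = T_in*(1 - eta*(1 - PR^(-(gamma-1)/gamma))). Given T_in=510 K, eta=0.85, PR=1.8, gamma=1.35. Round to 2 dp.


T_out = T_in * (1 - eta * (1 - PR^(-(gamma-1)/gamma)))
Exponent = -(1.35-1)/1.35 = -0.25925926
PR^exp = 1.8^(-0.25925926) = 0.85865408
Factor = 1 - 0.85*(1 - 0.85865408) = 0.87985597
T_out = 510 * 0.87985597 = 448.73 K


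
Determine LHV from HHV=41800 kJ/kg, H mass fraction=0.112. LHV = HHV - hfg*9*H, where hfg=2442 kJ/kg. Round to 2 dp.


LHV = HHV - hfg * 9 * H
Water correction = 2442 * 9 * 0.112 = 2461.536 kJ/kg
LHV = 41800 - 2461.536 = 39338.46 kJ/kg


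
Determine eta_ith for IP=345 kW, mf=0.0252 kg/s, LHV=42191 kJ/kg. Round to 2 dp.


eta_ith = (IP / (mf * LHV)) * 100
Denominator = 0.0252 * 42191 = 1063.2132 kW
eta_ith = (345 / 1063.2132) * 100 = 32.45%


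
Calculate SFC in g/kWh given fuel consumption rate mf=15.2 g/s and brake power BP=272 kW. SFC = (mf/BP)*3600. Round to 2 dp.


SFC = (mf / BP) * 3600
Rate = 15.2 / 272 = 0.055882 g/(s*kW)
SFC = 0.055882 * 3600 = 201.18 g/kWh


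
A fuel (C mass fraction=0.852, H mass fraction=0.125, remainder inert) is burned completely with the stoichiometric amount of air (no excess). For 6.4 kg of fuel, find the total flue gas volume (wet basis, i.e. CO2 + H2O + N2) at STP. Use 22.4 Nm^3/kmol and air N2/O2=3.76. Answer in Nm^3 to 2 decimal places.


Per kg fuel: CO2 = (C/12 kmol)*22.4 = (0.852/12)*22.4 = 1.59040 Nm^3
Per kg fuel: H2O = (H/2 kmol)*22.4 = (0.125/2)*22.4 = 1.40000 Nm^3
O2 needed per kg fuel = C/12 + H/4 = 0.852/12 + 0.125/4 = 0.10225000 kmol
Per kg fuel: N2 = O2*3.76*22.4 = 0.10225000*3.76*22.4 = 8.61190 Nm^3
Total per kg = 1.59040 + 1.40000 + 8.61190 = 11.60230 Nm^3
Total = 11.60230 * 6.4 = 74.25 Nm^3


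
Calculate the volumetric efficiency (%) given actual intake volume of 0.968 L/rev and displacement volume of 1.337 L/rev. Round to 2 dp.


eta_v = (V_actual / V_disp) * 100
Ratio = 0.968 / 1.337 = 0.7240
eta_v = 0.7240 * 100 = 72.40%


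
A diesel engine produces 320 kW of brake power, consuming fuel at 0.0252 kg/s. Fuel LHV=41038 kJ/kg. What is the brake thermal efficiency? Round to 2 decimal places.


eta_BTE = (BP / (mf * LHV)) * 100
Denominator = 0.0252 * 41038 = 1034.1576 kW
eta_BTE = (320 / 1034.1576) * 100 = 30.94%


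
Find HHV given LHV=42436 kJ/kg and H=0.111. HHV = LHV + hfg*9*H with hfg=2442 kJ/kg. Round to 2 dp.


HHV = LHV + hfg * 9 * H
Water addition = 2442 * 9 * 0.111 = 2439.558 kJ/kg
HHV = 42436 + 2439.558 = 44875.56 kJ/kg


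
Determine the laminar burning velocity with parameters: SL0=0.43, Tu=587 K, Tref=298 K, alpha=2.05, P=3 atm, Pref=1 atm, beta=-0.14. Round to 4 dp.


SL = SL0 * (Tu/Tref)^alpha * (P/Pref)^beta
T ratio = 587/298 = 1.96979866
(T ratio)^alpha = 1.96979866^2.05 = 4.013884
(P/Pref)^beta = 3^(-0.14) = 0.857439
SL = 0.43 * 4.013884 * 0.857439 = 1.4799 m/s


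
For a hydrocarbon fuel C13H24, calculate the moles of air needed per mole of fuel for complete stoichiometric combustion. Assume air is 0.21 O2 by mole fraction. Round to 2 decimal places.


Balanced combustion: C13H24 + 19 O2 -> 13 CO2 + 12 H2O
O2 needed = C + H/4 = 13 + 24/4 = 19.00 moles
Air moles = O2 / 0.21 = 19.00 / 0.21 = 90.48 moles air


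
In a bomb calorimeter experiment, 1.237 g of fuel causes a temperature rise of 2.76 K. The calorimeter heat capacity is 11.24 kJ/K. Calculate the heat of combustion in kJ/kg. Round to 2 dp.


Hc = C_cal * delta_T / m_fuel
Q_released = 11.24 * 2.76 = 31.0224 kJ
m_fuel = 1.237 g = 1.237/1000 kg = 0.001237 kg
Hc = 31.0224 / 0.001237 = 25078.74 kJ/kg


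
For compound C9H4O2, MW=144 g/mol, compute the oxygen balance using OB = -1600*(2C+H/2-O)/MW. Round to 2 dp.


OB = -1600 * (2C + H/2 - O) / MW
Inner = 2*9 + 4/2 - 2 = 18.00
OB = -1600 * 18.00 / 144 = -200.00%


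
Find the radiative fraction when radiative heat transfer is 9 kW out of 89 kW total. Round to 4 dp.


f_rad = Q_rad / Q_total
f_rad = 9 / 89 = 0.1011


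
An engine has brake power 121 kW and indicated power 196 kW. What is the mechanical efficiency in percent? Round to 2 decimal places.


eta_mech = (BP / IP) * 100
Ratio = 121 / 196 = 0.6173
eta_mech = 0.6173 * 100 = 61.73%


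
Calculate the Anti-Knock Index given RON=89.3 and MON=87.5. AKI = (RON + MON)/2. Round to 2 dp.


AKI = (RON + MON) / 2
AKI = (89.3 + 87.5) / 2
AKI = 176.8 / 2 = 88.40


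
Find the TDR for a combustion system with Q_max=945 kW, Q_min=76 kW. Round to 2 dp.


TDR = Q_max / Q_min
TDR = 945 / 76 = 12.43


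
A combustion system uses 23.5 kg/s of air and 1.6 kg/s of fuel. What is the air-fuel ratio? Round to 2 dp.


AFR = m_air / m_fuel
AFR = 23.5 / 1.6 = 14.69


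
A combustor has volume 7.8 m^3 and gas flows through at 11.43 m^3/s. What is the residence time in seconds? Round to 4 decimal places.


tau = V / Q_flow
tau = 7.8 / 11.43 = 0.6824 s


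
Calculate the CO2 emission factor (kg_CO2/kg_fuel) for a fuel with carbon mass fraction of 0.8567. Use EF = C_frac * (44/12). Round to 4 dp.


EF = C_frac * (M_CO2 / M_C)
EF = 0.8567 * (44/12)
EF = 0.8567 * 3.666667 = 3.1412 kg_CO2/kg_fuel


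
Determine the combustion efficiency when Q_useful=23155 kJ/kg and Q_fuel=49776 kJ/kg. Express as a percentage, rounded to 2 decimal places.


Efficiency = (Q_useful / Q_fuel) * 100
Efficiency = (23155 / 49776) * 100
Efficiency = 0.4652 * 100 = 46.52%


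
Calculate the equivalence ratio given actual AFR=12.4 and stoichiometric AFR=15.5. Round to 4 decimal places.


phi = AFR_stoich / AFR_actual
phi = 15.5 / 12.4 = 1.2500


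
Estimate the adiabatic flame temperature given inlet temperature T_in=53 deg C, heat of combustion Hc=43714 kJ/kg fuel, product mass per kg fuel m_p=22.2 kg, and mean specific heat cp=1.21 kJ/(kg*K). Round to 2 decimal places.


T_ad = T_in + Hc / (m_p * cp)
Denominator = 22.2 * 1.21 = 26.8620
Temperature rise = 43714 / 26.8620 = 1627.35 K
T_ad = 53 + 1627.35 = 1680.35 deg C


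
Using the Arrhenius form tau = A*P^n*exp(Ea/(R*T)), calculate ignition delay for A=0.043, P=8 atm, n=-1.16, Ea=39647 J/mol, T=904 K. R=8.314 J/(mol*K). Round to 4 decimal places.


tau = A * P^n * exp(Ea/(R*T))
P^n = 8^(-1.16) = 0.08962220
Ea/(R*T) = 39647/(8.314*904) = 5.275114
exp(Ea/(R*T)) = 195.412825
tau = 0.043 * 0.08962220 * 195.412825 = 0.7531 ms


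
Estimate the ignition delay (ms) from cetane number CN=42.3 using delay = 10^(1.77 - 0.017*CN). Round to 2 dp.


delay = 10^(1.77 - 0.017*CN)
Exponent = 1.77 - 0.017*42.3 = 1.0509
delay = 10^1.0509 = 11.24 ms


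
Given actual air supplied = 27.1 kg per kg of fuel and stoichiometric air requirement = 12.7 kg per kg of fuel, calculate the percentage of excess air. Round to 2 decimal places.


Excess air = actual - stoichiometric = 27.1 - 12.7 = 14.40 kg/kg fuel
Excess air % = (excess / stoich) * 100 = (14.40 / 12.7) * 100 = 113.39%


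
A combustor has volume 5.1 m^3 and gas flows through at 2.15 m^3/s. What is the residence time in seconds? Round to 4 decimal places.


tau = V / Q_flow
tau = 5.1 / 2.15 = 2.3721 s


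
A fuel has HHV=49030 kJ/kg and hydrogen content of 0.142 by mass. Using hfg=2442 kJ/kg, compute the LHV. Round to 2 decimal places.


LHV = HHV - hfg * 9 * H
Water correction = 2442 * 9 * 0.142 = 3120.876 kJ/kg
LHV = 49030 - 3120.876 = 45909.12 kJ/kg


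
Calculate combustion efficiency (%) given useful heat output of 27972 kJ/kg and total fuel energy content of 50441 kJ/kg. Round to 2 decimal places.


Efficiency = (Q_useful / Q_fuel) * 100
Efficiency = (27972 / 50441) * 100
Efficiency = 0.5545 * 100 = 55.45%


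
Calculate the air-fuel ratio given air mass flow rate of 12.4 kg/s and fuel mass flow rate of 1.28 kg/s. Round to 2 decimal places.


AFR = m_air / m_fuel
AFR = 12.4 / 1.28 = 9.69


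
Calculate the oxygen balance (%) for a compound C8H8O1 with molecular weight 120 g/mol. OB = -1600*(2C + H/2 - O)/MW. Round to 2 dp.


OB = -1600 * (2C + H/2 - O) / MW
Inner = 2*8 + 8/2 - 1 = 19.00
OB = -1600 * 19.00 / 120 = -253.33%


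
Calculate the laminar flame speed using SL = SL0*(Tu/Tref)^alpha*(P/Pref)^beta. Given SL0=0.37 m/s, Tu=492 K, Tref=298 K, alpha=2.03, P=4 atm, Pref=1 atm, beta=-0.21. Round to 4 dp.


SL = SL0 * (Tu/Tref)^alpha * (P/Pref)^beta
T ratio = 492/298 = 1.65100671
(T ratio)^alpha = 1.65100671^2.03 = 2.767134
(P/Pref)^beta = 4^(-0.21) = 0.747425
SL = 0.37 * 2.767134 * 0.747425 = 0.7652 m/s


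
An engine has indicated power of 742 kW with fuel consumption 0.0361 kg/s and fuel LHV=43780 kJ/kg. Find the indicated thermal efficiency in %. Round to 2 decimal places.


eta_ith = (IP / (mf * LHV)) * 100
Denominator = 0.0361 * 43780 = 1580.4580 kW
eta_ith = (742 / 1580.4580) * 100 = 46.95%


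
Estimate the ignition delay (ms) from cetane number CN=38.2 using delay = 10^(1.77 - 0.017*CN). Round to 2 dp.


delay = 10^(1.77 - 0.017*CN)
Exponent = 1.77 - 0.017*38.2 = 1.1206
delay = 10^1.1206 = 13.20 ms


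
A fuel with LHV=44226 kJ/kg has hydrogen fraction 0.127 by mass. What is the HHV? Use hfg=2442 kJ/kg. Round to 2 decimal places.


HHV = LHV + hfg * 9 * H
Water addition = 2442 * 9 * 0.127 = 2791.206 kJ/kg
HHV = 44226 + 2791.206 = 47017.21 kJ/kg


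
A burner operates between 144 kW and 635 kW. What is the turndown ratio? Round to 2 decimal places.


TDR = Q_max / Q_min
TDR = 635 / 144 = 4.41


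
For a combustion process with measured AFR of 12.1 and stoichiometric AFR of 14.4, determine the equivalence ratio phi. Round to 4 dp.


phi = AFR_stoich / AFR_actual
phi = 14.4 / 12.1 = 1.1901


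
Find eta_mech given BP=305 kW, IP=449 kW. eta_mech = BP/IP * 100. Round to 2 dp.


eta_mech = (BP / IP) * 100
Ratio = 305 / 449 = 0.6793
eta_mech = 0.6793 * 100 = 67.93%


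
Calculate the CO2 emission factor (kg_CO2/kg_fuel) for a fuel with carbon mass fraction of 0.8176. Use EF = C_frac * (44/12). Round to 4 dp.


EF = C_frac * (M_CO2 / M_C)
EF = 0.8176 * (44/12)
EF = 0.8176 * 3.666667 = 2.9979 kg_CO2/kg_fuel


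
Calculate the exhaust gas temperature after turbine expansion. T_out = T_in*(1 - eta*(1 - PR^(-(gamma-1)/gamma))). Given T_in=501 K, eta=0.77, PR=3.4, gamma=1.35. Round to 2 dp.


T_out = T_in * (1 - eta * (1 - PR^(-(gamma-1)/gamma)))
Exponent = -(1.35-1)/1.35 = -0.25925926
PR^exp = 3.4^(-0.25925926) = 0.72813041
Factor = 1 - 0.77*(1 - 0.72813041) = 0.79066042
T_out = 501 * 0.79066042 = 396.12 K


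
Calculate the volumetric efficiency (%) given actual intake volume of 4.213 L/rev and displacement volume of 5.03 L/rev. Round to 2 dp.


eta_v = (V_actual / V_disp) * 100
Ratio = 4.213 / 5.03 = 0.8376
eta_v = 0.8376 * 100 = 83.76%


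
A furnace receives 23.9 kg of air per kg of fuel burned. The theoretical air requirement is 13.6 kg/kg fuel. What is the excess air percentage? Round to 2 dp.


Excess air = actual - stoichiometric = 23.9 - 13.6 = 10.30 kg/kg fuel
Excess air % = (excess / stoich) * 100 = (10.30 / 13.6) * 100 = 75.74%


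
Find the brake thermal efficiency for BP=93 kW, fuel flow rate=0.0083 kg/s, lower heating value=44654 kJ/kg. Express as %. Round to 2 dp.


eta_BTE = (BP / (mf * LHV)) * 100
Denominator = 0.0083 * 44654 = 370.6282 kW
eta_BTE = (93 / 370.6282) * 100 = 25.09%


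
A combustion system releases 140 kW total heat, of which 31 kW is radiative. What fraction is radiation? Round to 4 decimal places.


f_rad = Q_rad / Q_total
f_rad = 31 / 140 = 0.2214


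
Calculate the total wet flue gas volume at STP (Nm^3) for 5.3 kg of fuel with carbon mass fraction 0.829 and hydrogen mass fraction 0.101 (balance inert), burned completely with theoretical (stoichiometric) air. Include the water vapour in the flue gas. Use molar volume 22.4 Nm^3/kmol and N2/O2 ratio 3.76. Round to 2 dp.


Per kg fuel: CO2 = (C/12 kmol)*22.4 = (0.829/12)*22.4 = 1.54747 Nm^3
Per kg fuel: H2O = (H/2 kmol)*22.4 = (0.101/2)*22.4 = 1.13120 Nm^3
O2 needed per kg fuel = C/12 + H/4 = 0.829/12 + 0.101/4 = 0.09433333 kmol
Per kg fuel: N2 = O2*3.76*22.4 = 0.09433333*3.76*22.4 = 7.94513 Nm^3
Total per kg = 1.54747 + 1.13120 + 7.94513 = 10.62380 Nm^3
Total = 10.62380 * 5.3 = 56.31 Nm^3


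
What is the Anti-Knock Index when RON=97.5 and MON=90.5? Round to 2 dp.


AKI = (RON + MON) / 2
AKI = (97.5 + 90.5) / 2
AKI = 188.0 / 2 = 94.00


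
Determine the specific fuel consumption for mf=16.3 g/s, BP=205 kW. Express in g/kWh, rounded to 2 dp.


SFC = (mf / BP) * 3600
Rate = 16.3 / 205 = 0.079512 g/(s*kW)
SFC = 0.079512 * 3600 = 286.24 g/kWh


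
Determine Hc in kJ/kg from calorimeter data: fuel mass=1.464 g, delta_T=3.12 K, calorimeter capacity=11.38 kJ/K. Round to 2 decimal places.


Hc = C_cal * delta_T / m_fuel
Q_released = 11.38 * 3.12 = 35.5056 kJ
m_fuel = 1.464 g = 1.464/1000 kg = 0.001464 kg
Hc = 35.5056 / 0.001464 = 24252.46 kJ/kg


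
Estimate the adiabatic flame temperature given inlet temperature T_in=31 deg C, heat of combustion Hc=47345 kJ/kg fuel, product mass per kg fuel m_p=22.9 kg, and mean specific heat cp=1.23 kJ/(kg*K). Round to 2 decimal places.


T_ad = T_in + Hc / (m_p * cp)
Denominator = 22.9 * 1.23 = 28.1670
Temperature rise = 47345 / 28.1670 = 1680.87 K
T_ad = 31 + 1680.87 = 1711.87 deg C


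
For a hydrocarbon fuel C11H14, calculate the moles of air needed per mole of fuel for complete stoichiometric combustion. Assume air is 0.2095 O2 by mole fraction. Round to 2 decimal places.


Balanced combustion: C11H14 + 14.5 O2 -> 11 CO2 + 7 H2O
O2 needed = C + H/4 = 11 + 14/4 = 14.50 moles
Air moles = O2 / 0.2095 = 14.50 / 0.2095 = 69.21 moles air


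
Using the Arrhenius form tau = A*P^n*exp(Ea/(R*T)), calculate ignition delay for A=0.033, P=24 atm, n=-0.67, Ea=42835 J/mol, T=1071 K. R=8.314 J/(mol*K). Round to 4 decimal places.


tau = A * P^n * exp(Ea/(R*T))
P^n = 24^(-0.67) = 0.11892098
Ea/(R*T) = 42835/(8.314*1071) = 4.810600
exp(Ea/(R*T)) = 122.805324
tau = 0.033 * 0.11892098 * 122.805324 = 0.4819 ms


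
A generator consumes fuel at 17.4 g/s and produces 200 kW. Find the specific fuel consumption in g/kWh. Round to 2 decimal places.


SFC = (mf / BP) * 3600
Rate = 17.4 / 200 = 0.087000 g/(s*kW)
SFC = 0.087000 * 3600 = 313.20 g/kWh


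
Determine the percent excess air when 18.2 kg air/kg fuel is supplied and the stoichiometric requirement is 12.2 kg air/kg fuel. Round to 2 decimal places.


Excess air = actual - stoichiometric = 18.2 - 12.2 = 6.00 kg/kg fuel
Excess air % = (excess / stoich) * 100 = (6.00 / 12.2) * 100 = 49.18%


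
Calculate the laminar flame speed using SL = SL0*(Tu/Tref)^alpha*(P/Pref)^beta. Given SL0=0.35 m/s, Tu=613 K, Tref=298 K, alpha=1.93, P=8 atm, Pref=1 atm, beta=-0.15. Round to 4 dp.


SL = SL0 * (Tu/Tref)^alpha * (P/Pref)^beta
T ratio = 613/298 = 2.05704698
(T ratio)^alpha = 2.05704698^1.93 = 4.023105
(P/Pref)^beta = 8^(-0.15) = 0.732043
SL = 0.35 * 4.023105 * 0.732043 = 1.0308 m/s


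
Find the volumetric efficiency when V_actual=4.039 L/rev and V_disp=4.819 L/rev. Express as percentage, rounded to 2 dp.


eta_v = (V_actual / V_disp) * 100
Ratio = 4.039 / 4.819 = 0.8381
eta_v = 0.8381 * 100 = 83.81%


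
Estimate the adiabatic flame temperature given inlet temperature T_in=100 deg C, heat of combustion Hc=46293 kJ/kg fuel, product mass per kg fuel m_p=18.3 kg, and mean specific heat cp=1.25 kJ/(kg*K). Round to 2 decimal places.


T_ad = T_in + Hc / (m_p * cp)
Denominator = 18.3 * 1.25 = 22.8750
Temperature rise = 46293 / 22.8750 = 2023.74 K
T_ad = 100 + 2023.74 = 2123.74 deg C


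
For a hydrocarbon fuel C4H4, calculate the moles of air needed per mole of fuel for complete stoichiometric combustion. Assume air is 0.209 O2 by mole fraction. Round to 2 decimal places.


Balanced combustion: C4H4 + 5 O2 -> 4 CO2 + 2 H2O
O2 needed = C + H/4 = 4 + 4/4 = 5.00 moles
Air moles = O2 / 0.209 = 5.00 / 0.209 = 23.92 moles air


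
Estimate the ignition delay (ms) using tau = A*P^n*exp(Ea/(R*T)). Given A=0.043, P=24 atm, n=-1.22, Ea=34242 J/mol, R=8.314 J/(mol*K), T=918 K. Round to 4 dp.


tau = A * P^n * exp(Ea/(R*T))
P^n = 24^(-1.22) = 0.02070820
Ea/(R*T) = 34242/(8.314*918) = 4.486487
exp(Ea/(R*T)) = 88.808919
tau = 0.043 * 0.02070820 * 88.808919 = 0.0791 ms


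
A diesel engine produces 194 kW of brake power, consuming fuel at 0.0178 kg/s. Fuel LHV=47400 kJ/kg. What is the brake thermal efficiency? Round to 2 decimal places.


eta_BTE = (BP / (mf * LHV)) * 100
Denominator = 0.0178 * 47400 = 843.7200 kW
eta_BTE = (194 / 843.7200) * 100 = 22.99%


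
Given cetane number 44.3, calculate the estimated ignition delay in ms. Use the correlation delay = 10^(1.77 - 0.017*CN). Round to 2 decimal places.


delay = 10^(1.77 - 0.017*CN)
Exponent = 1.77 - 0.017*44.3 = 1.0169
delay = 10^1.0169 = 10.40 ms


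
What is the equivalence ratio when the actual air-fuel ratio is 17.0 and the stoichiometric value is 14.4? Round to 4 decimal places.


phi = AFR_stoich / AFR_actual
phi = 14.4 / 17.0 = 0.8471


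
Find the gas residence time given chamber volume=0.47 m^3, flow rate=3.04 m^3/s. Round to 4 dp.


tau = V / Q_flow
tau = 0.47 / 3.04 = 0.1546 s


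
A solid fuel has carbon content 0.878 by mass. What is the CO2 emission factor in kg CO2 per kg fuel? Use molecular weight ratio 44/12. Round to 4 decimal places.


EF = C_frac * (M_CO2 / M_C)
EF = 0.878 * (44/12)
EF = 0.878 * 3.666667 = 3.2193 kg_CO2/kg_fuel


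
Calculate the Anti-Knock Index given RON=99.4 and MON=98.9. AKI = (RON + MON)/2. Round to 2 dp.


AKI = (RON + MON) / 2
AKI = (99.4 + 98.9) / 2
AKI = 198.3 / 2 = 99.15


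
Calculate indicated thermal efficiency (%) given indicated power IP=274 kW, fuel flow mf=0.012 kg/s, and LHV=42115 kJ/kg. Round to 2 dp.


eta_ith = (IP / (mf * LHV)) * 100
Denominator = 0.012 * 42115 = 505.3800 kW
eta_ith = (274 / 505.3800) * 100 = 54.22%


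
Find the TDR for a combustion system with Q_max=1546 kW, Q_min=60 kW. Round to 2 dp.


TDR = Q_max / Q_min
TDR = 1546 / 60 = 25.77


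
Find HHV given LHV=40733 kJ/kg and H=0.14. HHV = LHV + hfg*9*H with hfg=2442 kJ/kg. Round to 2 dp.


HHV = LHV + hfg * 9 * H
Water addition = 2442 * 9 * 0.14 = 3076.920 kJ/kg
HHV = 40733 + 3076.920 = 43809.92 kJ/kg


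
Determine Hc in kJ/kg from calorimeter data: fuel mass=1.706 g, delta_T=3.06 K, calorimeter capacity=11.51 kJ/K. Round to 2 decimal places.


Hc = C_cal * delta_T / m_fuel
Q_released = 11.51 * 3.06 = 35.2206 kJ
m_fuel = 1.706 g = 1.706/1000 kg = 0.001706 kg
Hc = 35.2206 / 0.001706 = 20645.13 kJ/kg


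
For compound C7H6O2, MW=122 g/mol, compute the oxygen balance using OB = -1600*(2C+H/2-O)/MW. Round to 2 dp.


OB = -1600 * (2C + H/2 - O) / MW
Inner = 2*7 + 6/2 - 2 = 15.00
OB = -1600 * 15.00 / 122 = -196.72%


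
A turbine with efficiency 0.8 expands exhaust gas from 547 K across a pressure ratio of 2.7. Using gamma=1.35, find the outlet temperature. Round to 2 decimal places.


T_out = T_in * (1 - eta * (1 - PR^(-(gamma-1)/gamma)))
Exponent = -(1.35-1)/1.35 = -0.25925926
PR^exp = 2.7^(-0.25925926) = 0.77297411
Factor = 1 - 0.8*(1 - 0.77297411) = 0.81837929
T_out = 547 * 0.81837929 = 447.65 K


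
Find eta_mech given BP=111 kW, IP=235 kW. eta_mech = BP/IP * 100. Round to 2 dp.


eta_mech = (BP / IP) * 100
Ratio = 111 / 235 = 0.4723
eta_mech = 0.4723 * 100 = 47.23%


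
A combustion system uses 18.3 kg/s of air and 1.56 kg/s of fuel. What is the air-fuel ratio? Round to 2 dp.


AFR = m_air / m_fuel
AFR = 18.3 / 1.56 = 11.73


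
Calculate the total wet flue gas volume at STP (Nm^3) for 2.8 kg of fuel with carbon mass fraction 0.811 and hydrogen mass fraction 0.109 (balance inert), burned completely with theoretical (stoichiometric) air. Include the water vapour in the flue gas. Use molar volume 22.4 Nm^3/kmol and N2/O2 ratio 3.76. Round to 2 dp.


Per kg fuel: CO2 = (C/12 kmol)*22.4 = (0.811/12)*22.4 = 1.51387 Nm^3
Per kg fuel: H2O = (H/2 kmol)*22.4 = (0.109/2)*22.4 = 1.22080 Nm^3
O2 needed per kg fuel = C/12 + H/4 = 0.811/12 + 0.109/4 = 0.09483333 kmol
Per kg fuel: N2 = O2*3.76*22.4 = 0.09483333*3.76*22.4 = 7.98724 Nm^3
Total per kg = 1.51387 + 1.22080 + 7.98724 = 10.72191 Nm^3
Total = 10.72191 * 2.8 = 30.02 Nm^3


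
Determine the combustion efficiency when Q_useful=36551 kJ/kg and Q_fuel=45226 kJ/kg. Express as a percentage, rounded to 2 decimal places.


Efficiency = (Q_useful / Q_fuel) * 100
Efficiency = (36551 / 45226) * 100
Efficiency = 0.8082 * 100 = 80.82%


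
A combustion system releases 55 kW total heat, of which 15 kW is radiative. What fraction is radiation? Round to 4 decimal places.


f_rad = Q_rad / Q_total
f_rad = 15 / 55 = 0.2727


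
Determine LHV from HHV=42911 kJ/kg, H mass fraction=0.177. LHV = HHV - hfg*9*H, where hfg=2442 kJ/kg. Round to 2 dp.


LHV = HHV - hfg * 9 * H
Water correction = 2442 * 9 * 0.177 = 3890.106 kJ/kg
LHV = 42911 - 3890.106 = 39020.89 kJ/kg


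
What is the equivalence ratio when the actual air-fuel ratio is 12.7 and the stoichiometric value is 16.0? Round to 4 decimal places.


phi = AFR_stoich / AFR_actual
phi = 16.0 / 12.7 = 1.2598


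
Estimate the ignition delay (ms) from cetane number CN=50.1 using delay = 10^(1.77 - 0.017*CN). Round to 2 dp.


delay = 10^(1.77 - 0.017*CN)
Exponent = 1.77 - 0.017*50.1 = 0.9183
delay = 10^0.9183 = 8.29 ms


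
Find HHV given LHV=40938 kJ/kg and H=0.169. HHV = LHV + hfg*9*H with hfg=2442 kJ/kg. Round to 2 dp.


HHV = LHV + hfg * 9 * H
Water addition = 2442 * 9 * 0.169 = 3714.282 kJ/kg
HHV = 40938 + 3714.282 = 44652.28 kJ/kg


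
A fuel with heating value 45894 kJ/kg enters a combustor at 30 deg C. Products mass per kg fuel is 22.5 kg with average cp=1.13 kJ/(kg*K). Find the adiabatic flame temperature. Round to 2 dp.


T_ad = T_in + Hc / (m_p * cp)
Denominator = 22.5 * 1.13 = 25.4250
Temperature rise = 45894 / 25.4250 = 1805.07 K
T_ad = 30 + 1805.07 = 1835.07 deg C


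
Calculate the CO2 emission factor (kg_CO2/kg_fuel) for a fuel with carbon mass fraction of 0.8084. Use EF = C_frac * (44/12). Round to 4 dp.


EF = C_frac * (M_CO2 / M_C)
EF = 0.8084 * (44/12)
EF = 0.8084 * 3.666667 = 2.9641 kg_CO2/kg_fuel


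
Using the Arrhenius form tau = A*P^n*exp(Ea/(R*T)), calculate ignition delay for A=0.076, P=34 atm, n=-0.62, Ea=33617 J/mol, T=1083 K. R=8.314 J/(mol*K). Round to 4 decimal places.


tau = A * P^n * exp(Ea/(R*T))
P^n = 34^(-0.62) = 0.11232672
Ea/(R*T) = 33617/(8.314*1083) = 3.733537
exp(Ea/(R*T)) = 41.826795
tau = 0.076 * 0.11232672 * 41.826795 = 0.3571 ms


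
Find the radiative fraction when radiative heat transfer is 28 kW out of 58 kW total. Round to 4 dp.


f_rad = Q_rad / Q_total
f_rad = 28 / 58 = 0.4828


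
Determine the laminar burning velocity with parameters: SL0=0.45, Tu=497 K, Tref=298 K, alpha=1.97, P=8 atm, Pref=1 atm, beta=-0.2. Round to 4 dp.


SL = SL0 * (Tu/Tref)^alpha * (P/Pref)^beta
T ratio = 497/298 = 1.66778523
(T ratio)^alpha = 1.66778523^1.97 = 2.739151
(P/Pref)^beta = 8^(-0.2) = 0.659754
SL = 0.45 * 2.739151 * 0.659754 = 0.8132 m/s


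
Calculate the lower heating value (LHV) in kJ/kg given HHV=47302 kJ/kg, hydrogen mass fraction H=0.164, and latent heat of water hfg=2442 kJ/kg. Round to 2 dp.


LHV = HHV - hfg * 9 * H
Water correction = 2442 * 9 * 0.164 = 3604.392 kJ/kg
LHV = 47302 - 3604.392 = 43697.61 kJ/kg


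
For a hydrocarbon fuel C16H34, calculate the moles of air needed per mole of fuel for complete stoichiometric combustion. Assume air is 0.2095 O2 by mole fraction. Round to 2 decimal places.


Balanced combustion: C16H34 + 24.5 O2 -> 16 CO2 + 17 H2O
O2 needed = C + H/4 = 16 + 34/4 = 24.50 moles
Air moles = O2 / 0.2095 = 24.50 / 0.2095 = 116.95 moles air


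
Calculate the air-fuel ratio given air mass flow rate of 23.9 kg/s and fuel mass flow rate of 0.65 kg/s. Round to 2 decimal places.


AFR = m_air / m_fuel
AFR = 23.9 / 0.65 = 36.77


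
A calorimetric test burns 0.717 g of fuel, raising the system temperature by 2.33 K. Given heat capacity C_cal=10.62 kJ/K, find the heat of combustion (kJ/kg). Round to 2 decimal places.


Hc = C_cal * delta_T / m_fuel
Q_released = 10.62 * 2.33 = 24.7446 kJ
m_fuel = 0.717 g = 0.717/1000 kg = 0.000717 kg
Hc = 24.7446 / 0.000717 = 34511.30 kJ/kg


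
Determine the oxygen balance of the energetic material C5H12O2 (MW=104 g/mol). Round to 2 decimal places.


OB = -1600 * (2C + H/2 - O) / MW
Inner = 2*5 + 12/2 - 2 = 14.00
OB = -1600 * 14.00 / 104 = -215.38%


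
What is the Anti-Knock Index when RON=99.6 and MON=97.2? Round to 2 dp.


AKI = (RON + MON) / 2
AKI = (99.6 + 97.2) / 2
AKI = 196.8 / 2 = 98.40


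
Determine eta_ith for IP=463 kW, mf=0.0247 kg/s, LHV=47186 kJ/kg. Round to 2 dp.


eta_ith = (IP / (mf * LHV)) * 100
Denominator = 0.0247 * 47186 = 1165.4942 kW
eta_ith = (463 / 1165.4942) * 100 = 39.73%


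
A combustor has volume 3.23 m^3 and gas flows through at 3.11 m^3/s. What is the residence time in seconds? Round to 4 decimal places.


tau = V / Q_flow
tau = 3.23 / 3.11 = 1.0386 s


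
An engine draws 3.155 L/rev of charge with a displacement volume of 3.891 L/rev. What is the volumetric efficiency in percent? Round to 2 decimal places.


eta_v = (V_actual / V_disp) * 100
Ratio = 3.155 / 3.891 = 0.8108
eta_v = 0.8108 * 100 = 81.08%


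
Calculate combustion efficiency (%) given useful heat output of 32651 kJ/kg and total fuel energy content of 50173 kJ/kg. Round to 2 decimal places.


Efficiency = (Q_useful / Q_fuel) * 100
Efficiency = (32651 / 50173) * 100
Efficiency = 0.6508 * 100 = 65.08%


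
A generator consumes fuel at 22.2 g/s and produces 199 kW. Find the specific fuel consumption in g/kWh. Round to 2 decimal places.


SFC = (mf / BP) * 3600
Rate = 22.2 / 199 = 0.111558 g/(s*kW)
SFC = 0.111558 * 3600 = 401.61 g/kWh
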